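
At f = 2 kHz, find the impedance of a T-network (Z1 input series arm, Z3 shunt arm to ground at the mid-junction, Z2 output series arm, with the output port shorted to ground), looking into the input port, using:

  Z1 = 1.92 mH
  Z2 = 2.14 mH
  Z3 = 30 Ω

Step 1 — Angular frequency: ω = 2π·f = 2π·2000 = 1.257e+04 rad/s.
Step 2 — Component impedances:
  Z1: Z = jωL = j·1.257e+04·0.00192 = 0 + j24.13 Ω
  Z2: Z = jωL = j·1.257e+04·0.00214 = 0 + j26.89 Ω
  Z3: Z = R = 30 Ω
Step 3 — With the output port shorted to ground, the output series arm Z2 runs from the junction to ground; the shunt arm Z3 also runs from the junction to ground. They appear in parallel: Z3 || Z2 = 13.37 + j14.91 Ω.
Step 4 — Series with input arm Z1: Z_in = Z1 + (Z3 || Z2) = 13.37 + j39.04 Ω = 41.26∠71.1° Ω.

Z = 13.37 + j39.04 Ω = 41.26∠71.1° Ω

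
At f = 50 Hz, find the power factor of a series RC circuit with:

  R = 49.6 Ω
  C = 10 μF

Step 1 — Angular frequency: ω = 2π·f = 2π·50 = 314.2 rad/s.
Step 2 — Component impedances:
  R: Z = R = 49.6 Ω
  C: Z = 1/(jωC) = -j/(ω·C) = 0 - j318.3 Ω
Step 3 — Series combination: Z_total = R + C = 49.6 - j318.3 Ω = 322.2∠-81.1° Ω.
Step 4 — Power factor: PF = cos(φ) = Re(Z)/|Z| = 49.6/322.15 = 0.154.
Step 5 — Type: Im(Z) = -318.3 ⇒ leading (phase φ = -81.1°).

PF = 0.154 (leading, φ = -81.1°)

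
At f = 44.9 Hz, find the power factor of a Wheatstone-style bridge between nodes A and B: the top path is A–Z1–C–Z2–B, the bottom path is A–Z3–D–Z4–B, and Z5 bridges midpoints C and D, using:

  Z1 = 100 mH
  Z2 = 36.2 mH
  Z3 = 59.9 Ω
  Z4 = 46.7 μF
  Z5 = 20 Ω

Step 1 — Angular frequency: ω = 2π·f = 2π·44.9 = 282.1 rad/s.
Step 2 — Component impedances:
  Z1: Z = jωL = j·282.1·0.1 = 0 + j28.21 Ω
  Z2: Z = jωL = j·282.1·0.0362 = 0 + j10.21 Ω
  Z3: Z = R = 59.9 Ω
  Z4: Z = 1/(jωC) = -j/(ω·C) = 0 - j75.9 Ω
  Z5: Z = R = 20 Ω
Step 3 — Bridge requires nodal analysis (the Z5 bridge couples midpoints C and D, so the two paths cannot be reduced to a simple series/parallel combination). Setting node B to ground and injecting 1 A at node A, the 3-node admittance system at A, C, D solves to V_A = Z_AB = 10.89 + j38.97 Ω = 40.46∠74.4° Ω.
Step 4 — Power factor: PF = cos(φ) = Re(Z)/|Z| = 10.888/40.462 = 0.2691.
Step 5 — Type: Im(Z) = 38.97 ⇒ lagging (phase φ = 74.4°).

PF = 0.2691 (lagging, φ = 74.4°)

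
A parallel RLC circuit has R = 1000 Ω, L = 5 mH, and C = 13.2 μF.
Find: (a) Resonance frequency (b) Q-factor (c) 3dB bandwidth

Step 1 — Resonance: ω₀ = 1/√(LC) = 1/√(0.005·1.32e-05) = 3892 rad/s.
Step 2 — f₀ = ω₀/(2π) = 619.5 Hz.
Step 3 — Parallel Q: Q = R/(ω₀L) = 1000/(3892·0.005) = 51.38.
Step 4 — Bandwidth: Δω = ω₀/Q = 75.76 rad/s; BW = Δω/(2π) = 12.06 Hz.

(a) f₀ = 619.5 Hz  (b) Q = 51.38  (c) BW = 12.06 Hz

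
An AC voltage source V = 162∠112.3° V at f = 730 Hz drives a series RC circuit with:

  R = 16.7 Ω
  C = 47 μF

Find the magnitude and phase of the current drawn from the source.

Step 1 — Angular frequency: ω = 2π·f = 2π·730 = 4587 rad/s.
Step 2 — Component impedances:
  R: Z = R = 16.7 Ω
  C: Z = 1/(jωC) = -j/(ω·C) = 0 - j4.639 Ω
Step 3 — Series combination: Z_total = R + C = 16.7 - j4.639 Ω = 17.33∠-15.5° Ω.
Step 4 — Source phasor: V = 162∠112.3° V = -61.47 + j149.9 V.
Step 5 — Ohm's law: I = V / Z_total = (-61.47 + j149.9) / (16.7 - j4.639) = -5.732 + j7.383 A.
Step 6 — Convert to polar: |I| = 9.347 A, ∠I = 127.8°.

I = 9.347∠127.8° A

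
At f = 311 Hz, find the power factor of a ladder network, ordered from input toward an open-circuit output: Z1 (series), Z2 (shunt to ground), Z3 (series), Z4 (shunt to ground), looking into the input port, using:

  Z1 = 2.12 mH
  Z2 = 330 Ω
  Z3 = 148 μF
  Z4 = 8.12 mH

Step 1 — Angular frequency: ω = 2π·f = 2π·311 = 1954 rad/s.
Step 2 — Component impedances:
  Z1: Z = jωL = j·1954·0.00212 = 0 + j4.143 Ω
  Z2: Z = R = 330 Ω
  Z3: Z = 1/(jωC) = -j/(ω·C) = 0 - j3.458 Ω
  Z4: Z = jωL = j·1954·0.00812 = 0 + j15.87 Ω
Step 3 — Ladder network (open output): work backward from the far end, alternating series and parallel combinations. Z_in = 0.466 + j16.53 Ω = 16.54∠88.4° Ω.
Step 4 — Power factor: PF = cos(φ) = Re(Z)/|Z| = 0.466/16.54 = 0.02817.
Step 5 — Type: Im(Z) = 16.53 ⇒ lagging (phase φ = 88.4°).

PF = 0.02817 (lagging, φ = 88.4°)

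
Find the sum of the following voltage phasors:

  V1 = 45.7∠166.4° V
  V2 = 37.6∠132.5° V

Step 1 — Convert each phasor to rectangular form:
  V1 = 45.7·(cos(166.4°) + j·sin(166.4°)) = -44.42 + j10.75 V
  V2 = 37.6·(cos(132.5°) + j·sin(132.5°)) = -25.4 + j27.72 V
Step 2 — Sum components: V_total = -69.82 + j38.47 V.
Step 3 — Convert to polar: |V_total| = 79.72 V, ∠V_total = 151.1°.

V_total = 79.72∠151.1° V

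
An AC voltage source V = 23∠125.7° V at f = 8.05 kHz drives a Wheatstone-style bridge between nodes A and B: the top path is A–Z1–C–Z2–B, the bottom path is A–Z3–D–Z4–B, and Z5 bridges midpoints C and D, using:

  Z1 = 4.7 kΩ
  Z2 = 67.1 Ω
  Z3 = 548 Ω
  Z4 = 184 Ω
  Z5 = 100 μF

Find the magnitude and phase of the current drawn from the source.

Step 1 — Angular frequency: ω = 2π·f = 2π·8050 = 5.058e+04 rad/s.
Step 2 — Component impedances:
  Z1: Z = R = 4700 Ω
  Z2: Z = R = 67.1 Ω
  Z3: Z = R = 548 Ω
  Z4: Z = R = 184 Ω
  Z5: Z = 1/(jωC) = -j/(ω·C) = 0 - j0.1977 Ω
Step 3 — Bridge requires nodal analysis (the Z5 bridge couples midpoints C and D, so the two paths cannot be reduced to a simple series/parallel combination). Setting node B to ground and injecting 1 A at node A, the 3-node admittance system at A, C, D solves to V_A = Z_AB = 539.9 - j0.07806 Ω = 539.9∠-0.0° Ω.
Step 4 — Source phasor: V = 23∠125.7° V = -13.42 + j18.68 V.
Step 5 — Ohm's law: I = V / Z_total = (-13.42 + j18.68) / (539.9 - j0.07806) = -0.02486 + j0.03459 A.
Step 6 — Convert to polar: |I| = 0.0426 A, ∠I = 125.7°.

I = 0.0426∠125.7° A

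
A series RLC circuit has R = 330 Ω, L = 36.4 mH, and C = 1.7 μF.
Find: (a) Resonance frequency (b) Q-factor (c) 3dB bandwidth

Step 1 — Resonance: ω₀ = 1/√(LC) = 1/√(0.0364·1.7e-06) = 4020 rad/s.
Step 2 — f₀ = ω₀/(2π) = 639.8 Hz.
Step 3 — Series Q: Q = ω₀L/R = 4020·0.0364/330 = 0.4434.
Step 4 — Bandwidth: Δω = ω₀/Q = 9066 rad/s; BW = Δω/(2π) = 1443 Hz.

(a) f₀ = 639.8 Hz  (b) Q = 0.4434  (c) BW = 1443 Hz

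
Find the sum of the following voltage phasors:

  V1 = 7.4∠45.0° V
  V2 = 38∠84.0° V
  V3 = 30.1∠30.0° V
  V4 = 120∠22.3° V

Step 1 — Convert each phasor to rectangular form:
  V1 = 7.4·(cos(45.0°) + j·sin(45.0°)) = 5.233 + j5.233 V
  V2 = 38·(cos(84.0°) + j·sin(84.0°)) = 3.972 + j37.79 V
  V3 = 30.1·(cos(30.0°) + j·sin(30.0°)) = 26.07 + j15.05 V
  V4 = 120·(cos(22.3°) + j·sin(22.3°)) = 111 + j45.53 V
Step 2 — Sum components: V_total = 146.3 + j103.6 V.
Step 3 — Convert to polar: |V_total| = 179.3 V, ∠V_total = 35.3°.

V_total = 179.3∠35.3° V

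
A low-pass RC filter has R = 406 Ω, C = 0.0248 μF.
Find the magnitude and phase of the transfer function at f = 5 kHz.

Step 1 — Angular frequency: ω = 2π·5000 = 3.142e+04 rad/s.
Step 2 — Transfer function: H(jω) = 1/(1 + jωRC).
Step 3 — Denominator: 1 + jωRC = 1 + j·3.142e+04·406·2.48e-08 = 1 + j0.3163.
Step 4 — H = 0.909 - j0.2875.
Step 5 — Magnitude: |H| = 0.9534 (-0.4 dB); phase: φ = -17.6°.

|H| = 0.9534 (-0.4 dB), φ = -17.6°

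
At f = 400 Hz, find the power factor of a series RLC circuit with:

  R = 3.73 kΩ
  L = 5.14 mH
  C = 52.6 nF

Step 1 — Angular frequency: ω = 2π·f = 2π·400 = 2513 rad/s.
Step 2 — Component impedances:
  R: Z = R = 3730 Ω
  L: Z = jωL = j·2513·0.00514 = 0 + j12.92 Ω
  C: Z = 1/(jωC) = -j/(ω·C) = 0 - j7564 Ω
Step 3 — Series combination: Z_total = R + L + C = 3730 - j7551 Ω = 8422∠-63.7° Ω.
Step 4 — Power factor: PF = cos(φ) = Re(Z)/|Z| = 3730/8422 = 0.4429.
Step 5 — Type: Im(Z) = -7551 ⇒ leading (phase φ = -63.7°).

PF = 0.4429 (leading, φ = -63.7°)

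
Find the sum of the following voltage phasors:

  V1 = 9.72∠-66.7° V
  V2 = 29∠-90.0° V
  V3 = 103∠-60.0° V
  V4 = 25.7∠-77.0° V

Step 1 — Convert each phasor to rectangular form:
  V1 = 9.72·(cos(-66.7°) + j·sin(-66.7°)) = 3.845 - j8.927 V
  V2 = 29·(cos(-90.0°) + j·sin(-90.0°)) = 0 - j29 V
  V3 = 103·(cos(-60.0°) + j·sin(-60.0°)) = 51.5 - j89.2 V
  V4 = 25.7·(cos(-77.0°) + j·sin(-77.0°)) = 5.781 - j25.04 V
Step 2 — Sum components: V_total = 61.13 - j152.2 V.
Step 3 — Convert to polar: |V_total| = 164 V, ∠V_total = -68.1°.

V_total = 164∠-68.1° V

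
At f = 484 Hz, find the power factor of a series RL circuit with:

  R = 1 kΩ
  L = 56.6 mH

Step 1 — Angular frequency: ω = 2π·f = 2π·484 = 3041 rad/s.
Step 2 — Component impedances:
  R: Z = R = 1000 Ω
  L: Z = jωL = j·3041·0.0566 = 0 + j172.1 Ω
Step 3 — Series combination: Z_total = R + L = 1000 + j172.1 Ω = 1015∠9.8° Ω.
Step 4 — Power factor: PF = cos(φ) = Re(Z)/|Z| = 1000/1014.7 = 0.9855.
Step 5 — Type: Im(Z) = 172.1 ⇒ lagging (phase φ = 9.8°).

PF = 0.9855 (lagging, φ = 9.8°)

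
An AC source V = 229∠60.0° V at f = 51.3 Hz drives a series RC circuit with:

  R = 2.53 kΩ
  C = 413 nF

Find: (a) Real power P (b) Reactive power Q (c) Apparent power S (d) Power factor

Step 1 — Angular frequency: ω = 2π·f = 2π·51.3 = 322.3 rad/s.
Step 2 — Component impedances:
  R: Z = R = 2530 Ω
  C: Z = 1/(jωC) = -j/(ω·C) = 0 - j7512 Ω
Step 3 — Series combination: Z_total = R + C = 2530 - j7512 Ω = 7927∠-71.4° Ω.
Step 4 — Source phasor: V = 229∠60.0° V = 114.5 + j198.3 V.
Step 5 — Current: I = V / Z = -0.0191 + j0.02168 A = 0.02889∠131.4° A.
Step 6 — Complex power: S = V·I* = 2.112 - j6.27 VA.
Step 7 — Real power: P = Re(S) = 2.112 W.
Step 8 — Reactive power: Q = Im(S) = -6.27 VAR.
Step 9 — Apparent power: |S| = 6.616 VA.
Step 10 — Power factor: PF = P/|S| = 0.3192 (leading).

(a) P = 2.112 W  (b) Q = -6.27 VAR  (c) S = 6.616 VA  (d) PF = 0.3192 (leading)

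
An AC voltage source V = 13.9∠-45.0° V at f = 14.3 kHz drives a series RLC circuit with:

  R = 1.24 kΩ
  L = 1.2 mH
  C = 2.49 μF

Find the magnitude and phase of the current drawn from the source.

Step 1 — Angular frequency: ω = 2π·f = 2π·1.43e+04 = 8.985e+04 rad/s.
Step 2 — Component impedances:
  R: Z = R = 1240 Ω
  L: Z = jωL = j·8.985e+04·0.0012 = 0 + j107.8 Ω
  C: Z = 1/(jωC) = -j/(ω·C) = 0 - j4.47 Ω
Step 3 — Series combination: Z_total = R + L + C = 1240 + j103.3 Ω = 1244∠4.8° Ω.
Step 4 — Source phasor: V = 13.9∠-45.0° V = 9.829 - j9.829 V.
Step 5 — Ohm's law: I = V / Z_total = (9.829 - j9.829) / (1240 + j103.3) = 0.007216 - j0.008528 A.
Step 6 — Convert to polar: |I| = 0.01117 A, ∠I = -49.8°.

I = 0.01117∠-49.8° A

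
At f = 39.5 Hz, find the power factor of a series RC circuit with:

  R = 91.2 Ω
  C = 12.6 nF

Step 1 — Angular frequency: ω = 2π·f = 2π·39.5 = 248.2 rad/s.
Step 2 — Component impedances:
  R: Z = R = 91.2 Ω
  C: Z = 1/(jωC) = -j/(ω·C) = 0 - j3.198e+05 Ω
Step 3 — Series combination: Z_total = R + C = 91.2 - j3.198e+05 Ω = 3.198e+05∠-90.0° Ω.
Step 4 — Power factor: PF = cos(φ) = Re(Z)/|Z| = 91.2/3.198e+05 = 0.0002852.
Step 5 — Type: Im(Z) = -3.198e+05 ⇒ leading (phase φ = -90.0°).

PF = 0.0002852 (leading, φ = -90.0°)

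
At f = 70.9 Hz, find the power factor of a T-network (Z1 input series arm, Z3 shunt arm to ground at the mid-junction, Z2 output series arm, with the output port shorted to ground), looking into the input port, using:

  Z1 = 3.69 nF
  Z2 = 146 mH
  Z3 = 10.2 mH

Step 1 — Angular frequency: ω = 2π·f = 2π·70.9 = 445.5 rad/s.
Step 2 — Component impedances:
  Z1: Z = 1/(jωC) = -j/(ω·C) = 0 - j6.083e+05 Ω
  Z2: Z = jωL = j·445.5·0.146 = 0 + j65.04 Ω
  Z3: Z = jωL = j·445.5·0.0102 = 0 + j4.544 Ω
Step 3 — With the output port shorted to ground, the output series arm Z2 runs from the junction to ground; the shunt arm Z3 also runs from the junction to ground. They appear in parallel: Z3 || Z2 = 0 + j4.247 Ω.
Step 4 — Series with input arm Z1: Z_in = Z1 + (Z3 || Z2) = 0 - j6.083e+05 Ω = 6.083e+05∠-90.0° Ω.
Step 5 — Power factor: PF = cos(φ) = Re(Z)/|Z| = 0/6.083e+05 = 0.
Step 6 — Type: Im(Z) = -6.083e+05 ⇒ leading (phase φ = -90.0°).

PF = 0 (leading, φ = -90.0°)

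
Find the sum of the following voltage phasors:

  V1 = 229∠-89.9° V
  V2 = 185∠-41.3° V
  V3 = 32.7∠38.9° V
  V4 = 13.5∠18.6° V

Step 1 — Convert each phasor to rectangular form:
  V1 = 229·(cos(-89.9°) + j·sin(-89.9°)) = 0.3997 - j229 V
  V2 = 185·(cos(-41.3°) + j·sin(-41.3°)) = 139 - j122.1 V
  V3 = 32.7·(cos(38.9°) + j·sin(38.9°)) = 25.45 + j20.53 V
  V4 = 13.5·(cos(18.6°) + j·sin(18.6°)) = 12.79 + j4.306 V
Step 2 — Sum components: V_total = 177.6 - j326.3 V.
Step 3 — Convert to polar: |V_total| = 371.5 V, ∠V_total = -61.4°.

V_total = 371.5∠-61.4° V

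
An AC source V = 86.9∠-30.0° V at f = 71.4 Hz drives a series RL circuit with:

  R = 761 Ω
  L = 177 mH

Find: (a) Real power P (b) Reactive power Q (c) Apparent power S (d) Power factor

Step 1 — Angular frequency: ω = 2π·f = 2π·71.4 = 448.6 rad/s.
Step 2 — Component impedances:
  R: Z = R = 761 Ω
  L: Z = jωL = j·448.6·0.177 = 0 + j79.41 Ω
Step 3 — Series combination: Z_total = R + L = 761 + j79.41 Ω = 765.1∠6.0° Ω.
Step 4 — Source phasor: V = 86.9∠-30.0° V = 75.26 - j43.45 V.
Step 5 — Current: I = V / Z = 0.09193 - j0.06669 A = 0.1136∠-36.0° A.
Step 6 — Complex power: S = V·I* = 9.816 + j1.024 VA.
Step 7 — Real power: P = Re(S) = 9.816 W.
Step 8 — Reactive power: Q = Im(S) = 1.024 VAR.
Step 9 — Apparent power: |S| = 9.87 VA.
Step 10 — Power factor: PF = P/|S| = 0.9946 (lagging).

(a) P = 9.816 W  (b) Q = 1.024 VAR  (c) S = 9.87 VA  (d) PF = 0.9946 (lagging)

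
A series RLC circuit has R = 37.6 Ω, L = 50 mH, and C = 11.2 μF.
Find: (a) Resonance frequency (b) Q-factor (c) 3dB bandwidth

Step 1 — Resonance condition Im(Z)=0 gives ω₀ = 1/√(LC).
Step 2 — ω₀ = 1/√(0.05·1.12e-05) = 1336 rad/s.
Step 3 — f₀ = ω₀/(2π) = 212.7 Hz.
Step 4 — Series Q: Q = ω₀L/R = 1336·0.05/37.6 = 1.777.
Step 5 — 3dB bandwidth: Δω = ω₀/Q = 752 rad/s; BW = Δω/(2π) = 119.7 Hz.

(a) f₀ = 212.7 Hz  (b) Q = 1.777  (c) BW = 119.7 Hz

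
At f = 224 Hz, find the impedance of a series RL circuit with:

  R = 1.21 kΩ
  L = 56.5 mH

Step 1 — Angular frequency: ω = 2π·f = 2π·224 = 1407 rad/s.
Step 2 — Component impedances:
  R: Z = R = 1210 Ω
  L: Z = jωL = j·1407·0.0565 = 0 + j79.52 Ω
Step 3 — Series combination: Z_total = R + L = 1210 + j79.52 Ω = 1213∠3.8° Ω.

Z = 1210 + j79.52 Ω = 1213∠3.8° Ω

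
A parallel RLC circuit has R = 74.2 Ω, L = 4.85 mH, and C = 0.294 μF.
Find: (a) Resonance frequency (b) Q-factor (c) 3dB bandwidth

Step 1 — Resonance: ω₀ = 1/√(LC) = 1/√(0.00485·2.94e-07) = 2.648e+04 rad/s.
Step 2 — f₀ = ω₀/(2π) = 4215 Hz.
Step 3 — Parallel Q: Q = R/(ω₀L) = 74.2/(2.648e+04·0.00485) = 0.5777.
Step 4 — Bandwidth: Δω = ω₀/Q = 4.584e+04 rad/s; BW = Δω/(2π) = 7296 Hz.

(a) f₀ = 4215 Hz  (b) Q = 0.5777  (c) BW = 7296 Hz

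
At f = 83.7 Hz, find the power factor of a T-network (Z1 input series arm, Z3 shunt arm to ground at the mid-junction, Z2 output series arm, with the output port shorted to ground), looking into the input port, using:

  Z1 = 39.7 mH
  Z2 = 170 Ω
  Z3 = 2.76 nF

Step 1 — Angular frequency: ω = 2π·f = 2π·83.7 = 525.9 rad/s.
Step 2 — Component impedances:
  Z1: Z = jωL = j·525.9·0.0397 = 0 + j20.88 Ω
  Z2: Z = R = 170 Ω
  Z3: Z = 1/(jωC) = -j/(ω·C) = 0 - j6.889e+05 Ω
Step 3 — With the output port shorted to ground, the output series arm Z2 runs from the junction to ground; the shunt arm Z3 also runs from the junction to ground. They appear in parallel: Z3 || Z2 = 170 - j0.04195 Ω.
Step 4 — Series with input arm Z1: Z_in = Z1 + (Z3 || Z2) = 170 + j20.84 Ω = 171.3∠7.0° Ω.
Step 5 — Power factor: PF = cos(φ) = Re(Z)/|Z| = 170/171.27 = 0.9926.
Step 6 — Type: Im(Z) = 20.84 ⇒ lagging (phase φ = 7.0°).

PF = 0.9926 (lagging, φ = 7.0°)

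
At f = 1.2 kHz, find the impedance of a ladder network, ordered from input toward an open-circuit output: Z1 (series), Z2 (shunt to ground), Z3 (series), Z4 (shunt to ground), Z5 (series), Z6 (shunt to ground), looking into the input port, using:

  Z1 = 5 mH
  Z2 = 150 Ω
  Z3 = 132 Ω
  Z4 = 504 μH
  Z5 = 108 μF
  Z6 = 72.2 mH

Step 1 — Angular frequency: ω = 2π·f = 2π·1200 = 7540 rad/s.
Step 2 — Component impedances:
  Z1: Z = jωL = j·7540·0.005 = 0 + j37.7 Ω
  Z2: Z = R = 150 Ω
  Z3: Z = R = 132 Ω
  Z4: Z = jωL = j·7540·0.000504 = 0 + j3.8 Ω
  Z5: Z = 1/(jωC) = -j/(ω·C) = 0 - j1.228 Ω
  Z6: Z = jωL = j·7540·0.0722 = 0 + j544.4 Ω
Step 3 — Ladder network (open output): work backward from the far end, alternating series and parallel combinations. Z_in = 70.23 + j38.77 Ω = 80.22∠28.9° Ω.

Z = 70.23 + j38.77 Ω = 80.22∠28.9° Ω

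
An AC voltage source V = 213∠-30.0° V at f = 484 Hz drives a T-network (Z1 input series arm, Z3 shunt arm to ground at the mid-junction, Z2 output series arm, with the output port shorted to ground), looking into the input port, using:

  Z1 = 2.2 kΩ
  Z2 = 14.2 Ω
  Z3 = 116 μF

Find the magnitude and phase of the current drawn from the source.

Step 1 — Angular frequency: ω = 2π·f = 2π·484 = 3041 rad/s.
Step 2 — Component impedances:
  Z1: Z = R = 2200 Ω
  Z2: Z = R = 14.2 Ω
  Z3: Z = 1/(jωC) = -j/(ω·C) = 0 - j2.835 Ω
Step 3 — With the output port shorted to ground, the output series arm Z2 runs from the junction to ground; the shunt arm Z3 also runs from the junction to ground. They appear in parallel: Z3 || Z2 = 0.5442 - j2.726 Ω.
Step 4 — Series with input arm Z1: Z_in = Z1 + (Z3 || Z2) = 2201 - j2.726 Ω = 2201∠-0.1° Ω.
Step 5 — Source phasor: V = 213∠-30.0° V = 184.5 - j106.5 V.
Step 6 — Ohm's law: I = V / Z_total = (184.5 - j106.5) / (2201 - j2.726) = 0.08389 - j0.04829 A.
Step 7 — Convert to polar: |I| = 0.09679 A, ∠I = -29.9°.

I = 0.09679∠-29.9° A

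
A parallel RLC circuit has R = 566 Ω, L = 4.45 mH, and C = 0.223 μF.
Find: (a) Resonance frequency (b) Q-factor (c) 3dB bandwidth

Step 1 — Resonance: ω₀ = 1/√(LC) = 1/√(0.00445·2.23e-07) = 3.174e+04 rad/s.
Step 2 — f₀ = ω₀/(2π) = 5052 Hz.
Step 3 — Parallel Q: Q = R/(ω₀L) = 566/(3.174e+04·0.00445) = 4.007.
Step 4 — Bandwidth: Δω = ω₀/Q = 7923 rad/s; BW = Δω/(2π) = 1261 Hz.

(a) f₀ = 5052 Hz  (b) Q = 4.007  (c) BW = 1261 Hz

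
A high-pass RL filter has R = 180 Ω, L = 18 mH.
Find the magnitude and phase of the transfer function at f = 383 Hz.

Step 1 — Angular frequency: ω = 2π·383 = 2406 rad/s.
Step 2 — Transfer function: H(jω) = jωL/(R + jωL).
Step 3 — Numerator jωL = j·43.32; denominator R + jωL = 180 + j43.32.
Step 4 — H = 0.05474 + j0.2275.
Step 5 — Magnitude: |H| = 0.234 (-12.6 dB); phase: φ = 76.5°.

|H| = 0.234 (-12.6 dB), φ = 76.5°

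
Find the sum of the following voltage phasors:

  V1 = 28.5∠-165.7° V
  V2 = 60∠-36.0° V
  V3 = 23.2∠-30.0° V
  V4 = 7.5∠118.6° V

Step 1 — Convert each phasor to rectangular form:
  V1 = 28.5·(cos(-165.7°) + j·sin(-165.7°)) = -27.62 - j7.039 V
  V2 = 60·(cos(-36.0°) + j·sin(-36.0°)) = 48.54 - j35.27 V
  V3 = 23.2·(cos(-30.0°) + j·sin(-30.0°)) = 20.09 - j11.6 V
  V4 = 7.5·(cos(118.6°) + j·sin(118.6°)) = -3.59 + j6.585 V
Step 2 — Sum components: V_total = 37.43 - j47.32 V.
Step 3 — Convert to polar: |V_total| = 60.33 V, ∠V_total = -51.7°.

V_total = 60.33∠-51.7° V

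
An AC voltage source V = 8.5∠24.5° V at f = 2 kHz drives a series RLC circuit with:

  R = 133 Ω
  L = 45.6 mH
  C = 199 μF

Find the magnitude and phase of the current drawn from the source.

Step 1 — Angular frequency: ω = 2π·f = 2π·2000 = 1.257e+04 rad/s.
Step 2 — Component impedances:
  R: Z = R = 133 Ω
  L: Z = jωL = j·1.257e+04·0.0456 = 0 + j573 Ω
  C: Z = 1/(jωC) = -j/(ω·C) = 0 - j0.3999 Ω
Step 3 — Series combination: Z_total = R + L + C = 133 + j572.6 Ω = 587.9∠76.9° Ω.
Step 4 — Source phasor: V = 8.5∠24.5° V = 7.735 + j3.525 V.
Step 5 — Ohm's law: I = V / Z_total = (7.735 + j3.525) / (133 + j572.6) = 0.008817 - j0.01146 A.
Step 6 — Convert to polar: |I| = 0.01446 A, ∠I = -52.4°.

I = 0.01446∠-52.4° A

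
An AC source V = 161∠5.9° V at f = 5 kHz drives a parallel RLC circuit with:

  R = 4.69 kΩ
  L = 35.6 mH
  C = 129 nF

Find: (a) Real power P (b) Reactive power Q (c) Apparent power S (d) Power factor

Step 1 — Angular frequency: ω = 2π·f = 2π·5000 = 3.142e+04 rad/s.
Step 2 — Component impedances:
  R: Z = R = 4690 Ω
  L: Z = jωL = j·3.142e+04·0.0356 = 0 + j1118 Ω
  C: Z = 1/(jωC) = -j/(ω·C) = 0 - j246.8 Ω
Step 3 — Parallel combination: 1/Z_total = 1/R + 1/L + 1/C; Z_total = 21.28 - j315.2 Ω = 315.9∠-86.1° Ω.
Step 4 — Source phasor: V = 161∠5.9° V = 160.1 + j16.55 V.
Step 5 — Current: I = V / Z = -0.01813 + j0.5094 A = 0.5097∠92.0° A.
Step 6 — Complex power: S = V·I* = 5.527 - j81.87 VA.
Step 7 — Real power: P = Re(S) = 5.527 W.
Step 8 — Reactive power: Q = Im(S) = -81.87 VAR.
Step 9 — Apparent power: |S| = 82.06 VA.
Step 10 — Power factor: PF = P/|S| = 0.06735 (leading).

(a) P = 5.527 W  (b) Q = -81.87 VAR  (c) S = 82.06 VA  (d) PF = 0.06735 (leading)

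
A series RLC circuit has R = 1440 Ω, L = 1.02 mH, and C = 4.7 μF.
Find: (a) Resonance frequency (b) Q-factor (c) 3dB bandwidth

Step 1 — Resonance: ω₀ = 1/√(LC) = 1/√(0.00102·4.7e-06) = 1.444e+04 rad/s.
Step 2 — f₀ = ω₀/(2π) = 2299 Hz.
Step 3 — Series Q: Q = ω₀L/R = 1.444e+04·0.00102/1440 = 0.01023.
Step 4 — Bandwidth: Δω = ω₀/Q = 1.412e+06 rad/s; BW = Δω/(2π) = 2.247e+05 Hz.

(a) f₀ = 2299 Hz  (b) Q = 0.01023  (c) BW = 2.247e+05 Hz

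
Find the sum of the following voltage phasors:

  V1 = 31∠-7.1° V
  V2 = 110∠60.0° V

Step 1 — Convert each phasor to rectangular form:
  V1 = 31·(cos(-7.1°) + j·sin(-7.1°)) = 30.76 - j3.832 V
  V2 = 110·(cos(60.0°) + j·sin(60.0°)) = 55 + j95.26 V
Step 2 — Sum components: V_total = 85.76 + j91.43 V.
Step 3 — Convert to polar: |V_total| = 125.4 V, ∠V_total = 46.8°.

V_total = 125.4∠46.8° V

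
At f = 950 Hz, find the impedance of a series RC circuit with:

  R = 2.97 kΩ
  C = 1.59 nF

Step 1 — Angular frequency: ω = 2π·f = 2π·950 = 5969 rad/s.
Step 2 — Component impedances:
  R: Z = R = 2970 Ω
  C: Z = 1/(jωC) = -j/(ω·C) = 0 - j1.054e+05 Ω
Step 3 — Series combination: Z_total = R + C = 2970 - j1.054e+05 Ω = 1.054e+05∠-88.4° Ω.

Z = 2970 - j1.054e+05 Ω = 1.054e+05∠-88.4° Ω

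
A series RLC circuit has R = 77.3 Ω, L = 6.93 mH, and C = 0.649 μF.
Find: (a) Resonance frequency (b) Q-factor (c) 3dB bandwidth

Step 1 — Resonance: ω₀ = 1/√(LC) = 1/√(0.00693·6.49e-07) = 1.491e+04 rad/s.
Step 2 — f₀ = ω₀/(2π) = 2373 Hz.
Step 3 — Series Q: Q = ω₀L/R = 1.491e+04·0.00693/77.3 = 1.337.
Step 4 — Bandwidth: Δω = ω₀/Q = 1.115e+04 rad/s; BW = Δω/(2π) = 1775 Hz.

(a) f₀ = 2373 Hz  (b) Q = 1.337  (c) BW = 1775 Hz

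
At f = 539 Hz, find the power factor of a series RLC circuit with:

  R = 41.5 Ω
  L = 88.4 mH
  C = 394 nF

Step 1 — Angular frequency: ω = 2π·f = 2π·539 = 3387 rad/s.
Step 2 — Component impedances:
  R: Z = R = 41.5 Ω
  L: Z = jωL = j·3387·0.0884 = 0 + j299.4 Ω
  C: Z = 1/(jωC) = -j/(ω·C) = 0 - j749.4 Ω
Step 3 — Series combination: Z_total = R + L + C = 41.5 - j450.1 Ω = 452∠-84.7° Ω.
Step 4 — Power factor: PF = cos(φ) = Re(Z)/|Z| = 41.5/451.97 = 0.09182.
Step 5 — Type: Im(Z) = -450.1 ⇒ leading (phase φ = -84.7°).

PF = 0.09182 (leading, φ = -84.7°)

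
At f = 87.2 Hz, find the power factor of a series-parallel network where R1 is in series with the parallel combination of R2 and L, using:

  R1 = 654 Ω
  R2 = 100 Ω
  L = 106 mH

Step 1 — Angular frequency: ω = 2π·f = 2π·87.2 = 547.9 rad/s.
Step 2 — Component impedances:
  R1: Z = R = 654 Ω
  R2: Z = R = 100 Ω
  L: Z = jωL = j·547.9·0.106 = 0 + j58.08 Ω
Step 3 — Parallel branch: R2 || L = 1/(1/R2 + 1/L) = 25.22 + j43.43 Ω.
Step 4 — Series with R1: Z_total = R1 + (R2 || L) = 679.2 + j43.43 Ω = 680.6∠3.7° Ω.
Step 5 — Power factor: PF = cos(φ) = Re(Z)/|Z| = 679.22/680.61 = 0.998.
Step 6 — Type: Im(Z) = 43.43 ⇒ lagging (phase φ = 3.7°).

PF = 0.998 (lagging, φ = 3.7°)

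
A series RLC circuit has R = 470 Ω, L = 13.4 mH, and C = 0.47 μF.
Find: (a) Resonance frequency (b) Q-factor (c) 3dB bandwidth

Step 1 — Resonance: ω₀ = 1/√(LC) = 1/√(0.0134·4.7e-07) = 1.26e+04 rad/s.
Step 2 — f₀ = ω₀/(2π) = 2005 Hz.
Step 3 — Series Q: Q = ω₀L/R = 1.26e+04·0.0134/470 = 0.3593.
Step 4 — Bandwidth: Δω = ω₀/Q = 3.507e+04 rad/s; BW = Δω/(2π) = 5582 Hz.

(a) f₀ = 2005 Hz  (b) Q = 0.3593  (c) BW = 5582 Hz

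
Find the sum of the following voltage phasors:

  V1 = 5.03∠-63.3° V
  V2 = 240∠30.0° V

Step 1 — Convert each phasor to rectangular form:
  V1 = 5.03·(cos(-63.3°) + j·sin(-63.3°)) = 2.26 - j4.494 V
  V2 = 240·(cos(30.0°) + j·sin(30.0°)) = 207.8 + j120 V
Step 2 — Sum components: V_total = 210.1 + j115.5 V.
Step 3 — Convert to polar: |V_total| = 239.8 V, ∠V_total = 28.8°.

V_total = 239.8∠28.8° V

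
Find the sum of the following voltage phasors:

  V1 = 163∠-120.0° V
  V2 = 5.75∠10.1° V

Step 1 — Convert each phasor to rectangular form:
  V1 = 163·(cos(-120.0°) + j·sin(-120.0°)) = -81.5 - j141.2 V
  V2 = 5.75·(cos(10.1°) + j·sin(10.1°)) = 5.661 + j1.008 V
Step 2 — Sum components: V_total = -75.84 - j140.2 V.
Step 3 — Convert to polar: |V_total| = 159.4 V, ∠V_total = -118.4°.

V_total = 159.4∠-118.4° V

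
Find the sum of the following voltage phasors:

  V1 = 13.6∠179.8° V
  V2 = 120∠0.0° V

Step 1 — Convert each phasor to rectangular form:
  V1 = 13.6·(cos(179.8°) + j·sin(179.8°)) = -13.6 + j0.04747 V
  V2 = 120·(cos(0.0°) + j·sin(0.0°)) = 120 V
Step 2 — Sum components: V_total = 106.4 + j0.04747 V.
Step 3 — Convert to polar: |V_total| = 106.4 V, ∠V_total = 0.0°.

V_total = 106.4∠0.0° V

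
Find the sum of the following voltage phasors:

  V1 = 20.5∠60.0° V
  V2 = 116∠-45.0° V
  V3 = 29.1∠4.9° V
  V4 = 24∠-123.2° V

Step 1 — Convert each phasor to rectangular form:
  V1 = 20.5·(cos(60.0°) + j·sin(60.0°)) = 10.25 + j17.75 V
  V2 = 116·(cos(-45.0°) + j·sin(-45.0°)) = 82.02 - j82.02 V
  V3 = 29.1·(cos(4.9°) + j·sin(4.9°)) = 28.99 + j2.486 V
  V4 = 24·(cos(-123.2°) + j·sin(-123.2°)) = -13.14 - j20.08 V
Step 2 — Sum components: V_total = 108.1 - j81.87 V.
Step 3 — Convert to polar: |V_total| = 135.6 V, ∠V_total = -37.1°.

V_total = 135.6∠-37.1° V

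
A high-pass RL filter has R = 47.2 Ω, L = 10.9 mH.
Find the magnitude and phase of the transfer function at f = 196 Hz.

Step 1 — Angular frequency: ω = 2π·196 = 1232 rad/s.
Step 2 — Transfer function: H(jω) = jωL/(R + jωL).
Step 3 — Numerator jωL = j·13.42; denominator R + jωL = 47.2 + j13.42.
Step 4 — H = 0.07483 + j0.2631.
Step 5 — Magnitude: |H| = 0.2735 (-11.3 dB); phase: φ = 74.1°.

|H| = 0.2735 (-11.3 dB), φ = 74.1°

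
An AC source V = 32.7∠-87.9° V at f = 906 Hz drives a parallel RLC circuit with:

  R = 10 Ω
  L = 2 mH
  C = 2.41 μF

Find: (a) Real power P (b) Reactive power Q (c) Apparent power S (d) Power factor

Step 1 — Angular frequency: ω = 2π·f = 2π·906 = 5693 rad/s.
Step 2 — Component impedances:
  R: Z = R = 10 Ω
  L: Z = jωL = j·5693·0.002 = 0 + j11.39 Ω
  C: Z = 1/(jωC) = -j/(ω·C) = 0 - j72.89 Ω
Step 3 — Parallel combination: 1/Z_total = 1/R + 1/L + 1/C; Z_total = 6.455 + j4.784 Ω = 8.034∠36.5° Ω.
Step 4 — Source phasor: V = 32.7∠-87.9° V = 1.198 - j32.68 V.
Step 5 — Current: I = V / Z = -2.302 - j3.357 A = 4.07∠-124.4° A.
Step 6 — Complex power: S = V·I* = 106.9 + j79.25 VA.
Step 7 — Real power: P = Re(S) = 106.9 W.
Step 8 — Reactive power: Q = Im(S) = 79.25 VAR.
Step 9 — Apparent power: |S| = 133.1 VA.
Step 10 — Power factor: PF = P/|S| = 0.8034 (lagging).

(a) P = 106.9 W  (b) Q = 79.25 VAR  (c) S = 133.1 VA  (d) PF = 0.8034 (lagging)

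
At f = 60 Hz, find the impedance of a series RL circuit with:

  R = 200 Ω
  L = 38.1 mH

Step 1 — Angular frequency: ω = 2π·f = 2π·60 = 377 rad/s.
Step 2 — Component impedances:
  R: Z = R = 200 Ω
  L: Z = jωL = j·377·0.0381 = 0 + j14.36 Ω
Step 3 — Series combination: Z_total = R + L = 200 + j14.36 Ω = 200.5∠4.1° Ω.

Z = 200 + j14.36 Ω = 200.5∠4.1° Ω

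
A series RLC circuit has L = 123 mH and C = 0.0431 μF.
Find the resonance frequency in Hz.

Step 1 — Resonance condition Im(Z)=0 gives ω₀ = 1/√(LC).
Step 2 — ω₀ = 1/√(0.123·4.31e-08) = 1.373e+04 rad/s.
Step 3 — f₀ = ω₀/(2π) = 2186 Hz.

f₀ = 2186 Hz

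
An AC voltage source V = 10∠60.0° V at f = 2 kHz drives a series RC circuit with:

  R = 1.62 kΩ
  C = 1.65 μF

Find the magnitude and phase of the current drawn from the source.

Step 1 — Angular frequency: ω = 2π·f = 2π·2000 = 1.257e+04 rad/s.
Step 2 — Component impedances:
  R: Z = R = 1620 Ω
  C: Z = 1/(jωC) = -j/(ω·C) = 0 - j48.23 Ω
Step 3 — Series combination: Z_total = R + C = 1620 - j48.23 Ω = 1621∠-1.7° Ω.
Step 4 — Source phasor: V = 10∠60.0° V = 5 + j8.66 V.
Step 5 — Ohm's law: I = V / Z_total = (5 + j8.66) / (1620 - j48.23) = 0.002925 + j0.005433 A.
Step 6 — Convert to polar: |I| = 0.00617 A, ∠I = 61.7°.

I = 0.00617∠61.7° A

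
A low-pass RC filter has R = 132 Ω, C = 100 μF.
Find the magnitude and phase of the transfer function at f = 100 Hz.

Step 1 — Angular frequency: ω = 2π·100 = 628.3 rad/s.
Step 2 — Transfer function: H(jω) = 1/(1 + jωRC).
Step 3 — Denominator: 1 + jωRC = 1 + j·628.3·132·0.0001 = 1 + j8.294.
Step 4 — H = 0.01433 - j0.1188.
Step 5 — Magnitude: |H| = 0.1197 (-18.4 dB); phase: φ = -83.1°.

|H| = 0.1197 (-18.4 dB), φ = -83.1°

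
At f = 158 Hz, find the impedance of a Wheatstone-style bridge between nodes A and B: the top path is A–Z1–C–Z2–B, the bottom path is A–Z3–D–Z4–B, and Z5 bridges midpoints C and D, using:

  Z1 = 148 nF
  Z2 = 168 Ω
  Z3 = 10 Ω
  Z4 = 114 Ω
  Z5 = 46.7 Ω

Step 1 — Angular frequency: ω = 2π·f = 2π·158 = 992.7 rad/s.
Step 2 — Component impedances:
  Z1: Z = 1/(jωC) = -j/(ω·C) = 0 - j6806 Ω
  Z2: Z = R = 168 Ω
  Z3: Z = R = 10 Ω
  Z4: Z = R = 114 Ω
  Z5: Z = R = 46.7 Ω
Step 3 — Bridge requires nodal analysis (the Z5 bridge couples midpoints C and D, so the two paths cannot be reduced to a simple series/parallel combination). Setting node B to ground and injecting 1 A at node A, the 3-node admittance system at A, C, D solves to V_A = Z_AB = 84.46 - j0.1008 Ω = 84.46∠-0.1° Ω.

Z = 84.46 - j0.1008 Ω = 84.46∠-0.1° Ω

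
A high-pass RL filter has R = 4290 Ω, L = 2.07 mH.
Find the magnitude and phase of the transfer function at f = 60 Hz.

Step 1 — Angular frequency: ω = 2π·60 = 377 rad/s.
Step 2 — Transfer function: H(jω) = jωL/(R + jωL).
Step 3 — Numerator jωL = j·0.7804; denominator R + jωL = 4290 + j0.7804.
Step 4 — H = 3.309e-08 + j0.0001819.
Step 5 — Magnitude: |H| = 0.0001819 (-74.8 dB); phase: φ = 90.0°.

|H| = 0.0001819 (-74.8 dB), φ = 90.0°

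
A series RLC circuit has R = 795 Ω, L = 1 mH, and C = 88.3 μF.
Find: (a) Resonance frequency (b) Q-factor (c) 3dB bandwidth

Step 1 — Resonance: ω₀ = 1/√(LC) = 1/√(0.001·8.83e-05) = 3365 rad/s.
Step 2 — f₀ = ω₀/(2π) = 535.6 Hz.
Step 3 — Series Q: Q = ω₀L/R = 3365·0.001/795 = 0.004233.
Step 4 — Bandwidth: Δω = ω₀/Q = 7.95e+05 rad/s; BW = Δω/(2π) = 1.265e+05 Hz.

(a) f₀ = 535.6 Hz  (b) Q = 0.004233  (c) BW = 1.265e+05 Hz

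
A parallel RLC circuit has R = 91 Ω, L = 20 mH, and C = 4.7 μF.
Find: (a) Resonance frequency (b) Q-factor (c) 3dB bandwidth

Step 1 — Resonance: ω₀ = 1/√(LC) = 1/√(0.02·4.7e-06) = 3262 rad/s.
Step 2 — f₀ = ω₀/(2π) = 519.1 Hz.
Step 3 — Parallel Q: Q = R/(ω₀L) = 91/(3262·0.02) = 1.395.
Step 4 — Bandwidth: Δω = ω₀/Q = 2338 rad/s; BW = Δω/(2π) = 372.1 Hz.

(a) f₀ = 519.1 Hz  (b) Q = 1.395  (c) BW = 372.1 Hz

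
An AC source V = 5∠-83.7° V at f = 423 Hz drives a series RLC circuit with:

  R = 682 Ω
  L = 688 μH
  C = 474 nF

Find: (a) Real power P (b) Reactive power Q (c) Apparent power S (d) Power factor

Step 1 — Angular frequency: ω = 2π·f = 2π·423 = 2658 rad/s.
Step 2 — Component impedances:
  R: Z = R = 682 Ω
  L: Z = jωL = j·2658·0.000688 = 0 + j1.829 Ω
  C: Z = 1/(jωC) = -j/(ω·C) = 0 - j793.8 Ω
Step 3 — Series combination: Z_total = R + L + C = 682 - j792 Ω = 1045∠-49.3° Ω.
Step 4 — Source phasor: V = 5∠-83.7° V = 0.5487 - j4.97 V.
Step 5 — Current: I = V / Z = 0.003946 - j0.002705 A = 0.004784∠-34.4° A.
Step 6 — Complex power: S = V·I* = 0.01561 - j0.01813 VA.
Step 7 — Real power: P = Re(S) = 0.01561 W.
Step 8 — Reactive power: Q = Im(S) = -0.01813 VAR.
Step 9 — Apparent power: |S| = 0.02392 VA.
Step 10 — Power factor: PF = P/|S| = 0.6525 (leading).

(a) P = 0.01561 W  (b) Q = -0.01813 VAR  (c) S = 0.02392 VA  (d) PF = 0.6525 (leading)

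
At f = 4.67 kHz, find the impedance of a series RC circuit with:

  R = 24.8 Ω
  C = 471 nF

Step 1 — Angular frequency: ω = 2π·f = 2π·4670 = 2.934e+04 rad/s.
Step 2 — Component impedances:
  R: Z = R = 24.8 Ω
  C: Z = 1/(jωC) = -j/(ω·C) = 0 - j72.36 Ω
Step 3 — Series combination: Z_total = R + C = 24.8 - j72.36 Ω = 76.49∠-71.1° Ω.

Z = 24.8 - j72.36 Ω = 76.49∠-71.1° Ω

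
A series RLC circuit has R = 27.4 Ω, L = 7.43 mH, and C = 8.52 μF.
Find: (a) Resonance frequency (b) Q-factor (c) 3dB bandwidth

Step 1 — Resonance: ω₀ = 1/√(LC) = 1/√(0.00743·8.52e-06) = 3975 rad/s.
Step 2 — f₀ = ω₀/(2π) = 632.6 Hz.
Step 3 — Series Q: Q = ω₀L/R = 3975·0.00743/27.4 = 1.078.
Step 4 — Bandwidth: Δω = ω₀/Q = 3688 rad/s; BW = Δω/(2π) = 586.9 Hz.

(a) f₀ = 632.6 Hz  (b) Q = 1.078  (c) BW = 586.9 Hz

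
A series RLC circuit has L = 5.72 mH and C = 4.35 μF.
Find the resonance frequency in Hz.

Step 1 — Resonance condition Im(Z)=0 gives ω₀ = 1/√(LC).
Step 2 — ω₀ = 1/√(0.00572·4.35e-06) = 6340 rad/s.
Step 3 — f₀ = ω₀/(2π) = 1009 Hz.

f₀ = 1009 Hz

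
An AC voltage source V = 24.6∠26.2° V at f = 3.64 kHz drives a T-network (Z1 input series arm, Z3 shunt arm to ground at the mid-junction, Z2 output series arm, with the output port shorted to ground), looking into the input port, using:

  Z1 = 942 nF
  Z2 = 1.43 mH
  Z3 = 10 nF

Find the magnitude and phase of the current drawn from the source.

Step 1 — Angular frequency: ω = 2π·f = 2π·3640 = 2.287e+04 rad/s.
Step 2 — Component impedances:
  Z1: Z = 1/(jωC) = -j/(ω·C) = 0 - j46.42 Ω
  Z2: Z = jωL = j·2.287e+04·0.00143 = 0 + j32.71 Ω
  Z3: Z = 1/(jωC) = -j/(ω·C) = 0 - j4372 Ω
Step 3 — With the output port shorted to ground, the output series arm Z2 runs from the junction to ground; the shunt arm Z3 also runs from the junction to ground. They appear in parallel: Z3 || Z2 = 0 + j32.95 Ω.
Step 4 — Series with input arm Z1: Z_in = Z1 + (Z3 || Z2) = 0 - j13.46 Ω = 13.46∠-90.0° Ω.
Step 5 — Source phasor: V = 24.6∠26.2° V = 22.07 + j10.86 V.
Step 6 — Ohm's law: I = V / Z_total = (22.07 + j10.86) / (0 - j13.46) = -0.8067 + j1.639 A.
Step 7 — Convert to polar: |I| = 1.827 A, ∠I = 116.2°.

I = 1.827∠116.2° A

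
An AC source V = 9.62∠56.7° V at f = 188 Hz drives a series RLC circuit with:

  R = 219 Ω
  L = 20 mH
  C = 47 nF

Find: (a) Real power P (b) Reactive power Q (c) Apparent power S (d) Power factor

Step 1 — Angular frequency: ω = 2π·f = 2π·188 = 1181 rad/s.
Step 2 — Component impedances:
  R: Z = R = 219 Ω
  L: Z = jωL = j·1181·0.02 = 0 + j23.62 Ω
  C: Z = 1/(jωC) = -j/(ω·C) = 0 - j1.801e+04 Ω
Step 3 — Series combination: Z_total = R + L + C = 219 - j1.799e+04 Ω = 1.799e+04∠-89.3° Ω.
Step 4 — Source phasor: V = 9.62∠56.7° V = 5.282 + j8.04 V.
Step 5 — Current: I = V / Z = -0.0004433 + j0.000299 A = 0.0005347∠146.0° A.
Step 6 — Complex power: S = V·I* = 6.262e-05 - j0.005144 VA.
Step 7 — Real power: P = Re(S) = 6.262e-05 W.
Step 8 — Reactive power: Q = Im(S) = -0.005144 VAR.
Step 9 — Apparent power: |S| = 0.005144 VA.
Step 10 — Power factor: PF = P/|S| = 0.01217 (leading).

(a) P = 6.262e-05 W  (b) Q = -0.005144 VAR  (c) S = 0.005144 VA  (d) PF = 0.01217 (leading)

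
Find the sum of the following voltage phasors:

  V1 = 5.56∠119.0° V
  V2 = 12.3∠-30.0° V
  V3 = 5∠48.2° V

Step 1 — Convert each phasor to rectangular form:
  V1 = 5.56·(cos(119.0°) + j·sin(119.0°)) = -2.696 + j4.863 V
  V2 = 12.3·(cos(-30.0°) + j·sin(-30.0°)) = 10.65 - j6.15 V
  V3 = 5·(cos(48.2°) + j·sin(48.2°)) = 3.333 + j3.727 V
Step 2 — Sum components: V_total = 11.29 + j2.44 V.
Step 3 — Convert to polar: |V_total| = 11.55 V, ∠V_total = 12.2°.

V_total = 11.55∠12.2° V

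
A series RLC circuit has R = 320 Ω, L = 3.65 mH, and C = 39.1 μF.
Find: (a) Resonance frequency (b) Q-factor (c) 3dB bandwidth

Step 1 — Resonance condition Im(Z)=0 gives ω₀ = 1/√(LC).
Step 2 — ω₀ = 1/√(0.00365·3.91e-05) = 2647 rad/s.
Step 3 — f₀ = ω₀/(2π) = 421.3 Hz.
Step 4 — Series Q: Q = ω₀L/R = 2647·0.00365/320 = 0.03019.
Step 5 — 3dB bandwidth: Δω = ω₀/Q = 8.767e+04 rad/s; BW = Δω/(2π) = 1.395e+04 Hz.

(a) f₀ = 421.3 Hz  (b) Q = 0.03019  (c) BW = 1.395e+04 Hz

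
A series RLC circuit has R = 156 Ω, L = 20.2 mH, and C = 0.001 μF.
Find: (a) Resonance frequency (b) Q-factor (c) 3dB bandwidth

Step 1 — Resonance: ω₀ = 1/√(LC) = 1/√(0.0202·1e-09) = 2.225e+05 rad/s.
Step 2 — f₀ = ω₀/(2π) = 3.541e+04 Hz.
Step 3 — Series Q: Q = ω₀L/R = 2.225e+05·0.0202/156 = 28.81.
Step 4 — Bandwidth: Δω = ω₀/Q = 7723 rad/s; BW = Δω/(2π) = 1229 Hz.

(a) f₀ = 3.541e+04 Hz  (b) Q = 28.81  (c) BW = 1229 Hz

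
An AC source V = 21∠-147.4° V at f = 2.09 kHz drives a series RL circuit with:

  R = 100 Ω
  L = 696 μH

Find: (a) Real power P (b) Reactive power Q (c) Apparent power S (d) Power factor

Step 1 — Angular frequency: ω = 2π·f = 2π·2090 = 1.313e+04 rad/s.
Step 2 — Component impedances:
  R: Z = R = 100 Ω
  L: Z = jωL = j·1.313e+04·0.000696 = 0 + j9.14 Ω
Step 3 — Series combination: Z_total = R + L = 100 + j9.14 Ω = 100.4∠5.2° Ω.
Step 4 — Source phasor: V = 21∠-147.4° V = -17.69 - j11.31 V.
Step 5 — Current: I = V / Z = -0.1857 - j0.09617 A = 0.2091∠-152.6° A.
Step 6 — Complex power: S = V·I* = 4.373 + j0.3997 VA.
Step 7 — Real power: P = Re(S) = 4.373 W.
Step 8 — Reactive power: Q = Im(S) = 0.3997 VAR.
Step 9 — Apparent power: |S| = 4.392 VA.
Step 10 — Power factor: PF = P/|S| = 0.9958 (lagging).

(a) P = 4.373 W  (b) Q = 0.3997 VAR  (c) S = 4.392 VA  (d) PF = 0.9958 (lagging)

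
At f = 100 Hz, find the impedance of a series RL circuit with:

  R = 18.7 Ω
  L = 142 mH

Step 1 — Angular frequency: ω = 2π·f = 2π·100 = 628.3 rad/s.
Step 2 — Component impedances:
  R: Z = R = 18.7 Ω
  L: Z = jωL = j·628.3·0.142 = 0 + j89.22 Ω
Step 3 — Series combination: Z_total = R + L = 18.7 + j89.22 Ω = 91.16∠78.2° Ω.

Z = 18.7 + j89.22 Ω = 91.16∠78.2° Ω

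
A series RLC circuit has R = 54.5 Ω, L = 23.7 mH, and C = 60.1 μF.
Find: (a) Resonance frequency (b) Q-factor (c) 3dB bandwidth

Step 1 — Resonance condition Im(Z)=0 gives ω₀ = 1/√(LC).
Step 2 — ω₀ = 1/√(0.0237·6.01e-05) = 837.9 rad/s.
Step 3 — f₀ = ω₀/(2π) = 133.4 Hz.
Step 4 — Series Q: Q = ω₀L/R = 837.9·0.0237/54.5 = 0.3644.
Step 5 — 3dB bandwidth: Δω = ω₀/Q = 2300 rad/s; BW = Δω/(2π) = 366 Hz.

(a) f₀ = 133.4 Hz  (b) Q = 0.3644  (c) BW = 366 Hz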